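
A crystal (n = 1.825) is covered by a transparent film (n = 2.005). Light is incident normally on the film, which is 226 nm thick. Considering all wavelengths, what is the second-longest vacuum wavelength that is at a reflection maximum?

At the upper boundary (n = 1.0 to n = 2.005) the reflected ray undergoes a half-wave phase shift.
Ray reflecting at the bottom interface goes from n = 2.005 toward n = 1.825: no phase shift.
Exactly one π shift → a net half-wave offset.
For strong reflection here: 2 n t = (m + ½) λ.
λ = 2 n t / (m + ½). The second-longest wavelength is m = 1: λ = 2 × 2.005 × 226 / 1.50 = 604 nm.

604 nm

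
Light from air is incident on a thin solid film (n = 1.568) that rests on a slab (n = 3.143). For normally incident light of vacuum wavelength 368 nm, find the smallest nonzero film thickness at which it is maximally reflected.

117 nm

Top surface (1.0 → 1.568): reflection off a higher-index medium gives a half-wave phase shift.
Ray reflecting at the bottom interface goes from n = 1.568 toward n = 3.143: a half-wave phase shift.
Net: no relative phase inversion (both shifts match).
With no net inversion, constructive interference in reflection requires 2 n t = m λ.
Minimum nonzero at m = 1: t = λ / (2 n) = 368 / (2 × 1.568) = 117 nm.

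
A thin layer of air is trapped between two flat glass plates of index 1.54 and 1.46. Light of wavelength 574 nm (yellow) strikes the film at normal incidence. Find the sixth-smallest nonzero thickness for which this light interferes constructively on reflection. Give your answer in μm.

Ray reflecting at the top interface goes from n = 1.54 toward n = 1.0: no phase shift.
At the lower boundary (n = 1.0 to n = 1.46) the reflected ray undergoes a half-wave phase shift.
The two reflections differ by half a wavelength.
With one net inversion, constructive interference in reflection requires 2 n t = (m + ½) λ.
The sixth-smallest nonzero thickness corresponds to m = 5: t = (m + ½) λ / (2 n) = 5.50 × 574 / (2 × 1.0) = 1579 nm.

1.58 μm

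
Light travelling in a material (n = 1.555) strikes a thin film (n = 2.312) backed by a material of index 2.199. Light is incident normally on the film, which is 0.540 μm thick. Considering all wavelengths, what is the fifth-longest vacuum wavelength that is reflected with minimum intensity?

Top surface (1.555 → 2.312): reflection off a higher-index medium gives a half-wave phase shift.
Bottom surface (2.312 → 2.199): reflection off a lower-index medium gives no phase shift.
Net: one phase inversion between the two reflected rays.
So the condition for destructive reflection is 2 n t = m λ.
λ = 2 n t / m. The fifth-longest wavelength is m = 5: λ = 2 × 2.312 × 540 / 5.00 = 499 nm.

499 nm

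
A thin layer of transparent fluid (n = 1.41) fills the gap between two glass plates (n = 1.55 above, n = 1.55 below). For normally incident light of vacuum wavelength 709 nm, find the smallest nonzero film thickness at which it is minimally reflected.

251 nm

Ray reflecting at the top interface goes from n = 1.55 toward n = 1.41: no phase shift.
Ray reflecting at the bottom interface goes from n = 1.41 toward n = 1.55: a half-wave phase shift.
Exactly one π shift → a net half-wave offset.
So the condition for destructive reflection is 2 n t = m λ.
Minimum nonzero at m = 1: t = λ / (2 n) = 709 / (2 × 1.41) = 251 nm.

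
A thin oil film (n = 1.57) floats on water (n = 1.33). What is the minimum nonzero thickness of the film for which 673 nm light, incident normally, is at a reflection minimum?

214 nm

Top surface (1.0 → 1.57): reflection off a higher-index medium gives a half-wave phase shift.
Ray reflecting at the bottom interface goes from n = 1.57 toward n = 1.33: no phase shift.
Net: one phase inversion between the two reflected rays.
With one net inversion, destructive interference in reflection requires 2 n t = m λ.
Minimum nonzero at m = 1: t = λ / (2 n) = 673 / (2 × 1.57) = 214 nm.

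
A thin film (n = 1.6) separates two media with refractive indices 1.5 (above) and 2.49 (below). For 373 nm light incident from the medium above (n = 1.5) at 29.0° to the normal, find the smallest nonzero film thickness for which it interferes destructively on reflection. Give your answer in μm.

Top surface (1.5 → 1.6): reflection off a higher-index medium gives a half-wave phase shift.
At the lower boundary (n = 1.6 to n = 2.49) the reflected ray undergoes a half-wave phase shift.
Zero or two π shifts → no net half-wave offset.
For minimum reflection here: 2 n t cos θ_r = (m + ½) λ.
Snell's law: 1.5 sin 29.0° = 1.6 sin θ_r → sin θ_r = 0.455, cos θ_r = 0.891.
Minimum at m = 0: t = λ / (4 n cos θ_r) = 373 / (4 × 1.6 × 0.891) = 65.4 nm.

0.0654 μm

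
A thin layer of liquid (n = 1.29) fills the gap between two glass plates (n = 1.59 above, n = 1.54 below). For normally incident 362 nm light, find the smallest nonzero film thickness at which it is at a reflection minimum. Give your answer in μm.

At the upper boundary (n = 1.59 to n = 1.29) the reflected ray undergoes no phase shift.
Bottom surface (1.29 → 1.54): reflection off a higher-index medium gives a half-wave phase shift.
The two reflections differ by half a wavelength.
With one net inversion, destructive interference in reflection requires 2 n t = m λ.
Minimum nonzero at m = 1: t = λ / (2 n) = 362 / (2 × 1.29) = 140 nm.

0.140 μm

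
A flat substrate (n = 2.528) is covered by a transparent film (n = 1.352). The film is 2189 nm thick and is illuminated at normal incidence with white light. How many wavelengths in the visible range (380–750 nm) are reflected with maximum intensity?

8

At the upper boundary (n = 1.0 to n = 1.352) the reflected ray undergoes a half-wave phase shift.
Ray reflecting at the bottom interface goes from n = 1.352 toward n = 2.528: a half-wave phase shift.
The two reflections carry the same phase change, so no net offset.
With no net inversion, constructive interference in reflection requires 2 n t = m λ.
λ = 2 n t / m = 5919 / m nm.
m=7: 846 nm (IR); m=8: 740 nm (visible); m=9: 658 nm (visible); m=10: 592 nm (visible); m=11: 538 nm (visible); m=12: 493 nm (visible); m=13: 455 nm (visible); m=14: 423 nm (visible); m=15: 395 nm (visible); m=16: 370 nm (UV).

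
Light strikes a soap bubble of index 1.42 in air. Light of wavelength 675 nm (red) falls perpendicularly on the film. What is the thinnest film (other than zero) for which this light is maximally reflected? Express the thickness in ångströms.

1188 Å

At the upper boundary (n = 1.0 to n = 1.42) the reflected ray undergoes a half-wave phase shift.
At the lower boundary (n = 1.42 to n = 1.0) the reflected ray undergoes no phase shift.
Net: one phase inversion between the two reflected rays.
For bright reflection here: 2 n t = (m + ½) λ.
Minimum at m = 0: t = λ / (4 n) = 675 / (4 × 1.42) = 119 nm.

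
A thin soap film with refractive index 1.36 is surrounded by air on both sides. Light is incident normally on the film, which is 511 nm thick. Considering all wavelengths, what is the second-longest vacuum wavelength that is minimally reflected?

Top surface (1.0 → 1.36): reflection off a higher-index medium gives a half-wave phase shift.
Ray reflecting at the bottom interface goes from n = 1.36 toward n = 1.0: no phase shift.
Exactly one π shift → a net half-wave offset.
With one net inversion, destructive interference in reflection requires 2 n t = m λ.
λ = 2 n t / m. The second-longest wavelength is m = 2: λ = 2 × 1.36 × 511 / 2.00 = 695 nm.

695 nm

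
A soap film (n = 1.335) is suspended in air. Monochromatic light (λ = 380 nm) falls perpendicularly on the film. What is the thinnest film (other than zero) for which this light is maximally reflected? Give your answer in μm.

0.0712 μm

At the upper boundary (n = 1.0 to n = 1.335) the reflected ray undergoes a half-wave phase shift.
Bottom surface (1.335 → 1.0): reflection off a lower-index medium gives no phase shift.
Exactly one π shift → a net half-wave offset.
With one net inversion, constructive interference in reflection requires 2 n t = (m + ½) λ.
Minimum at m = 0: t = λ / (4 n) = 380 / (4 × 1.335) = 71.2 nm.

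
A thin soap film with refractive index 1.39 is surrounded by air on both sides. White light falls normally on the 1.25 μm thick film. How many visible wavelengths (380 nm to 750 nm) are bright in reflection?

Top surface (1.0 → 1.39): reflection off a higher-index medium gives a half-wave phase shift.
Bottom surface (1.39 → 1.0): reflection off a lower-index medium gives no phase shift.
The two reflections differ by half a wavelength.
So the condition for constructive reflection is 2 n t = (m + ½) λ.
λ = 2 n t / (m + ½) = 3475 / (m + ½) nm.
m=4: 772 nm (IR); m=5: 632 nm (visible); m=6: 535 nm (visible); m=7: 463 nm (visible); m=8: 409 nm (visible); m=9: 366 nm (UV).

4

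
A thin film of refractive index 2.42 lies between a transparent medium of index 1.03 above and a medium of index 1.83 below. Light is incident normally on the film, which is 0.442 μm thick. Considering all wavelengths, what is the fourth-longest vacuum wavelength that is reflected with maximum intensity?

611 nm

Ray reflecting at the top interface goes from n = 1.03 toward n = 2.42: a half-wave phase shift.
At the lower boundary (n = 2.42 to n = 1.83) the reflected ray undergoes no phase shift.
The two reflections differ by half a wavelength.
So the condition for constructive reflection is 2 n t = (m + ½) λ.
λ = 2 n t / (m + ½). The fourth-longest wavelength is m = 3: λ = 2 × 2.42 × 442 / 3.50 = 611 nm.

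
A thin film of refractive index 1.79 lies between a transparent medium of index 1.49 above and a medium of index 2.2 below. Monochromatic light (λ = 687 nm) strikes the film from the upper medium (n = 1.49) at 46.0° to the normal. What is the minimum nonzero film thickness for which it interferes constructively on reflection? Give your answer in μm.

0.240 μm

Ray reflecting at the top interface goes from n = 1.49 toward n = 1.79: a half-wave phase shift.
Bottom surface (1.79 → 2.2): reflection off a higher-index medium gives a half-wave phase shift.
Zero or two π shifts → no net half-wave offset.
With no net inversion, constructive interference in reflection requires 2 n t cos θ_r = m λ.
Snell's law: 1.49 sin 46.0° = 1.79 sin θ_r → sin θ_r = 0.599, cos θ_r = 0.801.
Minimum nonzero at m = 1: t = λ / (2 n cos θ_r) = 687 / (2 × 1.79 × 0.801) = 240 nm.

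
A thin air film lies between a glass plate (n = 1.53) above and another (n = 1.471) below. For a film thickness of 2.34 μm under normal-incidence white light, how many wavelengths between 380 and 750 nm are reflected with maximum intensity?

6

Top surface (1.53 → 1.0): reflection off a lower-index medium gives no phase shift.
Bottom surface (1.0 → 1.471): reflection off a higher-index medium gives a half-wave phase shift.
Exactly one π shift → a net half-wave offset.
For bright reflection here: 2 n t = (m + ½) λ.
λ = 2 n t / (m + ½) = 4680 / (m + ½) nm.
m=5: 851 nm (IR); m=6: 720 nm (visible); m=7: 624 nm (visible); m=8: 551 nm (visible); m=9: 493 nm (visible); m=10: 446 nm (visible); m=11: 407 nm (visible); m=12: 374 nm (UV).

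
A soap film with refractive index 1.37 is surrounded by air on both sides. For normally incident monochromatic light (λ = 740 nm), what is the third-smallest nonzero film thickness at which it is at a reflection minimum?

810 nm

Ray reflecting at the top interface goes from n = 1.0 toward n = 1.37: a half-wave phase shift.
Bottom surface (1.37 → 1.0): reflection off a lower-index medium gives no phase shift.
Exactly one π shift → a net half-wave offset.
For dark reflection here: 2 n t = m λ.
The third-smallest nonzero thickness corresponds to m = 3: t = m λ / (2 n) = 3.00 × 740 / (2 × 1.37) = 810 nm.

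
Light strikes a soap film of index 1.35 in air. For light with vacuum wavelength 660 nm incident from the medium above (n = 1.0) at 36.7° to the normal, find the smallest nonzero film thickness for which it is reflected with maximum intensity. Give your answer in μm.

0.136 μm

Ray reflecting at the top interface goes from n = 1.0 toward n = 1.35: a half-wave phase shift.
Ray reflecting at the bottom interface goes from n = 1.35 toward n = 1.0: no phase shift.
Exactly one π shift → a net half-wave offset.
So the condition for constructive reflection is 2 n t cos θ_r = (m + ½) λ.
Snell's law: 1.0 sin 36.7° = 1.35 sin θ_r → sin θ_r = 0.443, cos θ_r = 0.897.
Minimum at m = 0: t = λ / (4 n cos θ_r) = 660 / (4 × 1.35 × 0.897) = 136 nm.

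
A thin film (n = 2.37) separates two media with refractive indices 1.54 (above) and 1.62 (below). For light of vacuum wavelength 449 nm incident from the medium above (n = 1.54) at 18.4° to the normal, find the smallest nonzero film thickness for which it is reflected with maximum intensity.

48.4 nm

At the upper boundary (n = 1.54 to n = 2.37) the reflected ray undergoes a half-wave phase shift.
Ray reflecting at the bottom interface goes from n = 2.37 toward n = 1.62: no phase shift.
Exactly one π shift → a net half-wave offset.
For maximum reflection here: 2 n t cos θ_r = (m + ½) λ.
Snell's law: 1.54 sin 18.4° = 2.37 sin θ_r → sin θ_r = 0.205, cos θ_r = 0.979.
Minimum at m = 0: t = λ / (4 n cos θ_r) = 449 / (4 × 2.37 × 0.979) = 48.4 nm.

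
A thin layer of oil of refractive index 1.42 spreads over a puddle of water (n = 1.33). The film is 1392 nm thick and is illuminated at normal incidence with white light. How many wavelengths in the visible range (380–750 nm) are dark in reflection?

5

Ray reflecting at the top interface goes from n = 1.0 toward n = 1.42: a half-wave phase shift.
Bottom surface (1.42 → 1.33): reflection off a lower-index medium gives no phase shift.
Exactly one π shift → a net half-wave offset.
For minimum reflection here: 2 n t = m λ.
λ = 2 n t / m = 3953 / m nm.
m=5: 791 nm (IR); m=6: 659 nm (visible); m=7: 565 nm (visible); m=8: 494 nm (visible); m=9: 439 nm (visible); m=10: 395 nm (visible); m=11: 359 nm (UV).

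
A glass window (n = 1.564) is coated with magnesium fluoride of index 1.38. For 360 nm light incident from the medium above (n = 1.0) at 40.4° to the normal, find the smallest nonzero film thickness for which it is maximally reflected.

148 nm

At the upper boundary (n = 1.0 to n = 1.38) the reflected ray undergoes a half-wave phase shift.
At the lower boundary (n = 1.38 to n = 1.564) the reflected ray undergoes a half-wave phase shift.
Zero or two π shifts → no net half-wave offset.
With no net inversion, constructive interference in reflection requires 2 n t cos θ_r = m λ.
Snell's law: 1.0 sin 40.4° = 1.38 sin θ_r → sin θ_r = 0.470, cos θ_r = 0.883.
Minimum nonzero at m = 1: t = λ / (2 n cos θ_r) = 360 / (2 × 1.38 × 0.883) = 148 nm.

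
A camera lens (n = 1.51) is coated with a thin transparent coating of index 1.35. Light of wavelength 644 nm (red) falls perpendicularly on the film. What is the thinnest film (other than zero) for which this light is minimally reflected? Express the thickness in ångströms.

At the upper boundary (n = 1.0 to n = 1.35) the reflected ray undergoes a half-wave phase shift.
At the lower boundary (n = 1.35 to n = 1.51) the reflected ray undergoes a half-wave phase shift.
The two reflections carry the same phase change, so no net offset.
With no net inversion, destructive interference in reflection requires 2 n t = (m + ½) λ.
Minimum at m = 0: t = λ / (4 n) = 644 / (4 × 1.35) = 119 nm.

1193 Å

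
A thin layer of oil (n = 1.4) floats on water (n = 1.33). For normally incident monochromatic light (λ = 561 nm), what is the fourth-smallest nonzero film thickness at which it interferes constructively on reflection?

Ray reflecting at the top interface goes from n = 1.0 toward n = 1.4: a half-wave phase shift.
At the lower boundary (n = 1.4 to n = 1.33) the reflected ray undergoes no phase shift.
Net: one phase inversion between the two reflected rays.
With one net inversion, constructive interference in reflection requires 2 n t = (m + ½) λ.
The fourth-smallest nonzero thickness corresponds to m = 3: t = (m + ½) λ / (2 n) = 3.50 × 561 / (2 × 1.4) = 701 nm.

701 nm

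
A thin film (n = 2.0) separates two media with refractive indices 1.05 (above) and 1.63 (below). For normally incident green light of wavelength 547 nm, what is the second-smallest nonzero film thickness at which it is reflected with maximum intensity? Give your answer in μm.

Ray reflecting at the top interface goes from n = 1.05 toward n = 2.0: a half-wave phase shift.
Bottom surface (2.0 → 1.63): reflection off a lower-index medium gives no phase shift.
The two reflections differ by half a wavelength.
So the condition for constructive reflection is 2 n t = (m + ½) λ.
The second-smallest nonzero thickness corresponds to m = 1: t = (m + ½) λ / (2 n) = 1.50 × 547 / (2 × 2.0) = 205 nm.

0.205 μm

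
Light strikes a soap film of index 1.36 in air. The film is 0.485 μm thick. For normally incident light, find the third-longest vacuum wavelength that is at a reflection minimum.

Top surface (1.0 → 1.36): reflection off a higher-index medium gives a half-wave phase shift.
Ray reflecting at the bottom interface goes from n = 1.36 toward n = 1.0: no phase shift.
Net: one phase inversion between the two reflected rays.
With one net inversion, destructive interference in reflection requires 2 n t = m λ.
λ = 2 n t / m. The third-longest wavelength is m = 3: λ = 2 × 1.36 × 485 / 3.00 = 440 nm.

440 nm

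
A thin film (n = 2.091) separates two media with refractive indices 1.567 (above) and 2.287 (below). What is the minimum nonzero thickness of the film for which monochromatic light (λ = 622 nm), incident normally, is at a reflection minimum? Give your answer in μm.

0.0744 μm

Top surface (1.567 → 2.091): reflection off a higher-index medium gives a half-wave phase shift.
Bottom surface (2.091 → 2.287): reflection off a higher-index medium gives a half-wave phase shift.
Net: no relative phase inversion (both shifts match).
With no net inversion, destructive interference in reflection requires 2 n t = (m + ½) λ.
Minimum at m = 0: t = λ / (4 n) = 622 / (4 × 2.091) = 74.4 nm.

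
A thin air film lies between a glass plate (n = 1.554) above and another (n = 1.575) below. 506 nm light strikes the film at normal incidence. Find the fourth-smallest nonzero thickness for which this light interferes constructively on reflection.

886 nm

At the upper boundary (n = 1.554 to n = 1.0) the reflected ray undergoes no phase shift.
Bottom surface (1.0 → 1.575): reflection off a higher-index medium gives a half-wave phase shift.
The two reflections differ by half a wavelength.
So the condition for constructive reflection is 2 n t = (m + ½) λ.
The fourth-smallest nonzero thickness corresponds to m = 3: t = (m + ½) λ / (2 n) = 3.50 × 506 / (2 × 1.0) = 886 nm.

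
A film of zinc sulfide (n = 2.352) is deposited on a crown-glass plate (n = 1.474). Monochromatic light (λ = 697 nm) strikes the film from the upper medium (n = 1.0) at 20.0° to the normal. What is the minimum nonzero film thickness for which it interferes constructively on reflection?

Top surface (1.0 → 2.352): reflection off a higher-index medium gives a half-wave phase shift.
At the lower boundary (n = 2.352 to n = 1.474) the reflected ray undergoes no phase shift.
The two reflections differ by half a wavelength.
So the condition for constructive reflection is 2 n t cos θ_r = (m + ½) λ.
Snell's law: 1.0 sin 20.0° = 2.352 sin θ_r → sin θ_r = 0.145, cos θ_r = 0.989.
Minimum at m = 0: t = λ / (4 n cos θ_r) = 697 / (4 × 2.352 × 0.989) = 74.9 nm.

74.9 nm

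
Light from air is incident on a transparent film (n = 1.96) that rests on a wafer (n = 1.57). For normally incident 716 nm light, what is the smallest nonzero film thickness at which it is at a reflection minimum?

183 nm

At the upper boundary (n = 1.0 to n = 1.96) the reflected ray undergoes a half-wave phase shift.
Bottom surface (1.96 → 1.57): reflection off a lower-index medium gives no phase shift.
Net: one phase inversion between the two reflected rays.
So the condition for destructive reflection is 2 n t = m λ.
The smallest nonzero thickness corresponds to m = 1: t = m λ / (2 n) = 1.00 × 716 / (2 × 1.96) = 183 nm.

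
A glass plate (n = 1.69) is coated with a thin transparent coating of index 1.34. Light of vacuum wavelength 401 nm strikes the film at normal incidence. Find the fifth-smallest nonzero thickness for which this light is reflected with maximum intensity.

At the upper boundary (n = 1.0 to n = 1.34) the reflected ray undergoes a half-wave phase shift.
Bottom surface (1.34 → 1.69): reflection off a higher-index medium gives a half-wave phase shift.
The two reflections carry the same phase change, so no net offset.
For maximum reflection here: 2 n t = m λ.
The fifth-smallest nonzero thickness corresponds to m = 5: t = m λ / (2 n) = 5.00 × 401 / (2 × 1.34) = 748 nm.

748 nm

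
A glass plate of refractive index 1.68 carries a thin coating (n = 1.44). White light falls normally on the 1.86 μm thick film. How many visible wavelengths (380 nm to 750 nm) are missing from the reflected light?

Top surface (1.0 → 1.44): reflection off a higher-index medium gives a half-wave phase shift.
At the lower boundary (n = 1.44 to n = 1.68) the reflected ray undergoes a half-wave phase shift.
Zero or two π shifts → no net half-wave offset.
So the condition for destructive reflection is 2 n t = (m + ½) λ.
λ = 2 n t / (m + ½) = 5357 / (m + ½) nm.
m=6: 824 nm (IR); m=7: 714 nm (visible); m=8: 630 nm (visible); m=9: 564 nm (visible); m=10: 510 nm (visible); m=11: 466 nm (visible); m=12: 429 nm (visible); m=13: 397 nm (visible); m=14: 369 nm (UV).

7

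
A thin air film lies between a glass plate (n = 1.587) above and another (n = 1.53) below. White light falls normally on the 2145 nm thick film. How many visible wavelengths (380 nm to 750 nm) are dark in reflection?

Top surface (1.587 → 1.0): reflection off a lower-index medium gives no phase shift.
Ray reflecting at the bottom interface goes from n = 1.0 toward n = 1.53: a half-wave phase shift.
Net: one phase inversion between the two reflected rays.
With one net inversion, destructive interference in reflection requires 2 n t = m λ.
λ = 2 n t / m = 4290 / m nm.
m=5: 858 nm (IR); m=6: 715 nm (visible); m=7: 613 nm (visible); m=8: 536 nm (visible); m=9: 477 nm (visible); m=10: 429 nm (visible); m=11: 390 nm (visible); m=12: 358 nm (UV).

6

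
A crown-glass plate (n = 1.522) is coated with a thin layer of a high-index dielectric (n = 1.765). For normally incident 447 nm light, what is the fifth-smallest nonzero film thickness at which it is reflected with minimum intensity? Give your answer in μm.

0.633 μm

Ray reflecting at the top interface goes from n = 1.0 toward n = 1.765: a half-wave phase shift.
At the lower boundary (n = 1.765 to n = 1.522) the reflected ray undergoes no phase shift.
Net: one phase inversion between the two reflected rays.
So the condition for destructive reflection is 2 n t = m λ.
The fifth-smallest nonzero thickness corresponds to m = 5: t = m λ / (2 n) = 5.00 × 447 / (2 × 1.765) = 633 nm.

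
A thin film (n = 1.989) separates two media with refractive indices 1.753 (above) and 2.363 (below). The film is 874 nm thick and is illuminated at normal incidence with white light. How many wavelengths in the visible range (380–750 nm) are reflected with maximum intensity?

At the upper boundary (n = 1.753 to n = 1.989) the reflected ray undergoes a half-wave phase shift.
Bottom surface (1.989 → 2.363): reflection off a higher-index medium gives a half-wave phase shift.
Net: no relative phase inversion (both shifts match).
With no net inversion, constructive interference in reflection requires 2 n t = m λ.
λ = 2 n t / m = 3477 / m nm.
m=4: 869 nm (IR); m=5: 695 nm (visible); m=6: 579 nm (visible); m=7: 497 nm (visible); m=8: 435 nm (visible); m=9: 386 nm (visible); m=10: 348 nm (UV).

5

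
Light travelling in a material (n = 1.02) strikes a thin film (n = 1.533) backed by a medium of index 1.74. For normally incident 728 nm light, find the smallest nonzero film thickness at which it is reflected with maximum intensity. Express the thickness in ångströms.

At the upper boundary (n = 1.02 to n = 1.533) the reflected ray undergoes a half-wave phase shift.
At the lower boundary (n = 1.533 to n = 1.74) the reflected ray undergoes a half-wave phase shift.
Zero or two π shifts → no net half-wave offset.
So the condition for constructive reflection is 2 n t = m λ.
Minimum nonzero at m = 1: t = λ / (2 n) = 728 / (2 × 1.533) = 237 nm.

2374 Å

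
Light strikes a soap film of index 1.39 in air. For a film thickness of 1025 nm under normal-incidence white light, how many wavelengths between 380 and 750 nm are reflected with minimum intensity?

Top surface (1.0 → 1.39): reflection off a higher-index medium gives a half-wave phase shift.
At the lower boundary (n = 1.39 to n = 1.0) the reflected ray undergoes no phase shift.
The two reflections differ by half a wavelength.
With one net inversion, destructive interference in reflection requires 2 n t = m λ.
λ = 2 n t / m = 2850 / m nm.
m=3: 950 nm (IR); m=4: 712 nm (visible); m=5: 570 nm (visible); m=6: 475 nm (visible); m=7: 407 nm (visible); m=8: 356 nm (UV).

4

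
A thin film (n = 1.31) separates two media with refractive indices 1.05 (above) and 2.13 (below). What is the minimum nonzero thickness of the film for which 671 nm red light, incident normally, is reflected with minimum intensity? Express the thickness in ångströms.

1281 Å

At the upper boundary (n = 1.05 to n = 1.31) the reflected ray undergoes a half-wave phase shift.
Bottom surface (1.31 → 2.13): reflection off a higher-index medium gives a half-wave phase shift.
Zero or two π shifts → no net half-wave offset.
For weak reflection here: 2 n t = (m + ½) λ.
Minimum at m = 0: t = λ / (4 n) = 671 / (4 × 1.31) = 128 nm.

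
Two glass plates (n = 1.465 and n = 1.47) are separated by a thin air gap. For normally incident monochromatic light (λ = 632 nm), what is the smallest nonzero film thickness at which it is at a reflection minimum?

316 nm

Top surface (1.465 → 1.0): reflection off a lower-index medium gives no phase shift.
Ray reflecting at the bottom interface goes from n = 1.0 toward n = 1.47: a half-wave phase shift.
Exactly one π shift → a net half-wave offset.
With one net inversion, destructive interference in reflection requires 2 n t = m λ.
The smallest nonzero thickness corresponds to m = 1: t = m λ / (2 n) = 1.00 × 632 / (2 × 1.0) = 316 nm.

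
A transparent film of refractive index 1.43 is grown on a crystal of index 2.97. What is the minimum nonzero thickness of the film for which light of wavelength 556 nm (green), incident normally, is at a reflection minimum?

Top surface (1.0 → 1.43): reflection off a higher-index medium gives a half-wave phase shift.
Bottom surface (1.43 → 2.97): reflection off a higher-index medium gives a half-wave phase shift.
The two reflections carry the same phase change, so no net offset.
For minimum reflection here: 2 n t = (m + ½) λ.
Minimum at m = 0: t = λ / (4 n) = 556 / (4 × 1.43) = 97.2 nm.

97.2 nm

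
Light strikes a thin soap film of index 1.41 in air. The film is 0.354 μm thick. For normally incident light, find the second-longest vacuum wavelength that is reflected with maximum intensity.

666 nm

At the upper boundary (n = 1.0 to n = 1.41) the reflected ray undergoes a half-wave phase shift.
Bottom surface (1.41 → 1.0): reflection off a lower-index medium gives no phase shift.
Exactly one π shift → a net half-wave offset.
So the condition for constructive reflection is 2 n t = (m + ½) λ.
λ = 2 n t / (m + ½). The second-longest wavelength is m = 1: λ = 2 × 1.41 × 354 / 1.50 = 666 nm.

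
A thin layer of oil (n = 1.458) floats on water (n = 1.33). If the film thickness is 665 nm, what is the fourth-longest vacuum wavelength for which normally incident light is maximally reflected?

At the upper boundary (n = 1.0 to n = 1.458) the reflected ray undergoes a half-wave phase shift.
At the lower boundary (n = 1.458 to n = 1.33) the reflected ray undergoes no phase shift.
Exactly one π shift → a net half-wave offset.
With one net inversion, constructive interference in reflection requires 2 n t = (m + ½) λ.
λ = 2 n t / (m + ½). The fourth-longest wavelength is m = 3: λ = 2 × 1.458 × 665 / 3.50 = 554 nm.

554 nm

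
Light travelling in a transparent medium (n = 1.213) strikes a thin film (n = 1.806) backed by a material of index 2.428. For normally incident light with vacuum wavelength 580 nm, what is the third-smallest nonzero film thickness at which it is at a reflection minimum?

401 nm

At the upper boundary (n = 1.213 to n = 1.806) the reflected ray undergoes a half-wave phase shift.
Bottom surface (1.806 → 2.428): reflection off a higher-index medium gives a half-wave phase shift.
Net: no relative phase inversion (both shifts match).
So the condition for destructive reflection is 2 n t = (m + ½) λ.
The third-smallest nonzero thickness corresponds to m = 2: t = (m + ½) λ / (2 n) = 2.50 × 580 / (2 × 1.806) = 401 nm.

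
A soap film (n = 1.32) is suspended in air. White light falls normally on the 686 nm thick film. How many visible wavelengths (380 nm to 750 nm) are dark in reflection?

Top surface (1.0 → 1.32): reflection off a higher-index medium gives a half-wave phase shift.
At the lower boundary (n = 1.32 to n = 1.0) the reflected ray undergoes no phase shift.
Exactly one π shift → a net half-wave offset.
For dark reflection here: 2 n t = m λ.
λ = 2 n t / m = 1811 / m nm.
m=2: 906 nm (IR); m=3: 604 nm (visible); m=4: 453 nm (visible); m=5: 362 nm (UV).

2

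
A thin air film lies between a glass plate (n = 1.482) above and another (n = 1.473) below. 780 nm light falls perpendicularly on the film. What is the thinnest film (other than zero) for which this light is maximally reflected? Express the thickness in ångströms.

1950 Å

Ray reflecting at the top interface goes from n = 1.482 toward n = 1.0: no phase shift.
Ray reflecting at the bottom interface goes from n = 1.0 toward n = 1.473: a half-wave phase shift.
Net: one phase inversion between the two reflected rays.
With one net inversion, constructive interference in reflection requires 2 n t = (m + ½) λ.
Minimum at m = 0: t = λ / (4 n) = 780 / (4 × 1.0) = 195 nm.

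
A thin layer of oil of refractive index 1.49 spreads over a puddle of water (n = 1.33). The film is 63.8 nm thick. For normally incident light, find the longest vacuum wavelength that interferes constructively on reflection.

380 nm

Ray reflecting at the top interface goes from n = 1.0 toward n = 1.49: a half-wave phase shift.
Ray reflecting at the bottom interface goes from n = 1.49 toward n = 1.33: no phase shift.
The two reflections differ by half a wavelength.
So the condition for constructive reflection is 2 n t = (m + ½) λ.
λ = 2 n t / (m + ½). The longest wavelength is m = 0: λ = 2 × 1.49 × 63.8 / 0.500 = 380 nm.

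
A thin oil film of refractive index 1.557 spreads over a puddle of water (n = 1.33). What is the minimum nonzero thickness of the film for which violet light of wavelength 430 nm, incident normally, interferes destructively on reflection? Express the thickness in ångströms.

Ray reflecting at the top interface goes from n = 1.0 toward n = 1.557: a half-wave phase shift.
At the lower boundary (n = 1.557 to n = 1.33) the reflected ray undergoes no phase shift.
Exactly one π shift → a net half-wave offset.
So the condition for destructive reflection is 2 n t = m λ.
Minimum nonzero at m = 1: t = λ / (2 n) = 430 / (2 × 1.557) = 138 nm.

1381 Å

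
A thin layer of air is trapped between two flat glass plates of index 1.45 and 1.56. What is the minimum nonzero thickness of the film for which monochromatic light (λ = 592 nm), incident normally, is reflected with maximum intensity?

148 nm

Ray reflecting at the top interface goes from n = 1.45 toward n = 1.0: no phase shift.
Ray reflecting at the bottom interface goes from n = 1.0 toward n = 1.56: a half-wave phase shift.
The two reflections differ by half a wavelength.
So the condition for constructive reflection is 2 n t = (m + ½) λ.
Minimum at m = 0: t = λ / (4 n) = 592 / (4 × 1.0) = 148 nm.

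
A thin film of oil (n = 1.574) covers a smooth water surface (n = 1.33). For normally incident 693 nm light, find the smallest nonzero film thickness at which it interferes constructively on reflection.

110 nm

Top surface (1.0 → 1.574): reflection off a higher-index medium gives a half-wave phase shift.
At the lower boundary (n = 1.574 to n = 1.33) the reflected ray undergoes no phase shift.
Exactly one π shift → a net half-wave offset.
With one net inversion, constructive interference in reflection requires 2 n t = (m + ½) λ.
Minimum at m = 0: t = λ / (4 n) = 693 / (4 × 1.574) = 110 nm.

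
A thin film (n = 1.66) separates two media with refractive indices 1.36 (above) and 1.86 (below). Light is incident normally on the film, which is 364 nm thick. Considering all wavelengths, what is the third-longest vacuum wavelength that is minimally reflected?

At the upper boundary (n = 1.36 to n = 1.66) the reflected ray undergoes a half-wave phase shift.
Ray reflecting at the bottom interface goes from n = 1.66 toward n = 1.86: a half-wave phase shift.
The two reflections carry the same phase change, so no net offset.
With no net inversion, destructive interference in reflection requires 2 n t = (m + ½) λ.
λ = 2 n t / (m + ½). The third-longest wavelength is m = 2: λ = 2 × 1.66 × 364 / 2.50 = 483 nm.

483 nm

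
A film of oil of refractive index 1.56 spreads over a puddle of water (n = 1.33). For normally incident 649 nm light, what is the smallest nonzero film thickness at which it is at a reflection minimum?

208 nm

Top surface (1.0 → 1.56): reflection off a higher-index medium gives a half-wave phase shift.
At the lower boundary (n = 1.56 to n = 1.33) the reflected ray undergoes no phase shift.
Net: one phase inversion between the two reflected rays.
For dark reflection here: 2 n t = m λ.
The smallest nonzero thickness corresponds to m = 1: t = m λ / (2 n) = 1.00 × 649 / (2 × 1.56) = 208 nm.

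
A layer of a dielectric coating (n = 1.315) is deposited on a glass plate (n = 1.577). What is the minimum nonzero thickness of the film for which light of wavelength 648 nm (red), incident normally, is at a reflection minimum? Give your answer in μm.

Ray reflecting at the top interface goes from n = 1.0 toward n = 1.315: a half-wave phase shift.
Bottom surface (1.315 → 1.577): reflection off a higher-index medium gives a half-wave phase shift.
The two reflections carry the same phase change, so no net offset.
With no net inversion, destructive interference in reflection requires 2 n t = (m + ½) λ.
Minimum at m = 0: t = λ / (4 n) = 648 / (4 × 1.315) = 123 nm.

0.123 μm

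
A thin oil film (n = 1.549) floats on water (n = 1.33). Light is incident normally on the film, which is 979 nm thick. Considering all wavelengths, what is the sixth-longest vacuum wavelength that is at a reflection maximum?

551 nm

Top surface (1.0 → 1.549): reflection off a higher-index medium gives a half-wave phase shift.
Ray reflecting at the bottom interface goes from n = 1.549 toward n = 1.33: no phase shift.
The two reflections differ by half a wavelength.
With one net inversion, constructive interference in reflection requires 2 n t = (m + ½) λ.
λ = 2 n t / (m + ½). The sixth-longest wavelength is m = 5: λ = 2 × 1.549 × 979 / 5.50 = 551 nm.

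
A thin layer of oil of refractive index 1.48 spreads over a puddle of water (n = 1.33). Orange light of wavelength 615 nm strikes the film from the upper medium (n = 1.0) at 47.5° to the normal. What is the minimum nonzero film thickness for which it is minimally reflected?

240 nm

Top surface (1.0 → 1.48): reflection off a higher-index medium gives a half-wave phase shift.
At the lower boundary (n = 1.48 to n = 1.33) the reflected ray undergoes no phase shift.
Exactly one π shift → a net half-wave offset.
For dark reflection here: 2 n t cos θ_r = m λ.
Snell's law: 1.0 sin 47.5° = 1.48 sin θ_r → sin θ_r = 0.498, cos θ_r = 0.867.
Minimum nonzero at m = 1: t = λ / (2 n cos θ_r) = 615 / (2 × 1.48 × 0.867) = 240 nm.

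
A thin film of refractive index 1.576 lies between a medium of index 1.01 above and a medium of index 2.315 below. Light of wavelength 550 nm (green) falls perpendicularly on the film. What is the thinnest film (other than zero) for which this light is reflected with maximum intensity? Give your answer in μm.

At the upper boundary (n = 1.01 to n = 1.576) the reflected ray undergoes a half-wave phase shift.
At the lower boundary (n = 1.576 to n = 2.315) the reflected ray undergoes a half-wave phase shift.
Zero or two π shifts → no net half-wave offset.
With no net inversion, constructive interference in reflection requires 2 n t = m λ.
Minimum nonzero at m = 1: t = λ / (2 n) = 550 / (2 × 1.576) = 174 nm.

0.174 μm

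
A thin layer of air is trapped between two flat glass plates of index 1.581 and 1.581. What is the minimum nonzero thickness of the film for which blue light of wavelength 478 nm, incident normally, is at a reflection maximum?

Top surface (1.581 → 1.0): reflection off a lower-index medium gives no phase shift.
At the lower boundary (n = 1.0 to n = 1.581) the reflected ray undergoes a half-wave phase shift.
Exactly one π shift → a net half-wave offset.
For strong reflection here: 2 n t = (m + ½) λ.
Minimum at m = 0: t = λ / (4 n) = 478 / (4 × 1.0) = 120 nm.

120 nm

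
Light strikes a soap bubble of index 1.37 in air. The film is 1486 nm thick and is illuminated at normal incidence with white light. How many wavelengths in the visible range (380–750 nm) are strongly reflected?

6

Ray reflecting at the top interface goes from n = 1.0 toward n = 1.37: a half-wave phase shift.
Bottom surface (1.37 → 1.0): reflection off a lower-index medium gives no phase shift.
Net: one phase inversion between the two reflected rays.
For maximum reflection here: 2 n t = (m + ½) λ.
λ = 2 n t / (m + ½) = 4072 / (m + ½) nm.
m=4: 905 nm (IR); m=5: 740 nm (visible); m=6: 626 nm (visible); m=7: 543 nm (visible); m=8: 479 nm (visible); m=9: 429 nm (visible); m=10: 388 nm (visible); m=11: 354 nm (UV).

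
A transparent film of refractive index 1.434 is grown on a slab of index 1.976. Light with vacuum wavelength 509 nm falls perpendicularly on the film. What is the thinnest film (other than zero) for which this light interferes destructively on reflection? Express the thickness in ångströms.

Ray reflecting at the top interface goes from n = 1.0 toward n = 1.434: a half-wave phase shift.
Ray reflecting at the bottom interface goes from n = 1.434 toward n = 1.976: a half-wave phase shift.
The two reflections carry the same phase change, so no net offset.
With no net inversion, destructive interference in reflection requires 2 n t = (m + ½) λ.
Minimum at m = 0: t = λ / (4 n) = 509 / (4 × 1.434) = 88.7 nm.

887 Å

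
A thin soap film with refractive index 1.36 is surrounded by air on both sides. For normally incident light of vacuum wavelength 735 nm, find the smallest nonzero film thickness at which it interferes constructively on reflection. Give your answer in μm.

0.135 μm

Top surface (1.0 → 1.36): reflection off a higher-index medium gives a half-wave phase shift.
At the lower boundary (n = 1.36 to n = 1.0) the reflected ray undergoes no phase shift.
The two reflections differ by half a wavelength.
For maximum reflection here: 2 n t = (m + ½) λ.
Minimum at m = 0: t = λ / (4 n) = 735 / (4 × 1.36) = 135 nm.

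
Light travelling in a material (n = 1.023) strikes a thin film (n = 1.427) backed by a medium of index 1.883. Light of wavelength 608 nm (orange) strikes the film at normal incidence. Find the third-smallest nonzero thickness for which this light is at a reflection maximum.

At the upper boundary (n = 1.023 to n = 1.427) the reflected ray undergoes a half-wave phase shift.
Ray reflecting at the bottom interface goes from n = 1.427 toward n = 1.883: a half-wave phase shift.
The two reflections carry the same phase change, so no net offset.
With no net inversion, constructive interference in reflection requires 2 n t = m λ.
The third-smallest nonzero thickness corresponds to m = 3: t = m λ / (2 n) = 3.00 × 608 / (2 × 1.427) = 639 nm.

639 nm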